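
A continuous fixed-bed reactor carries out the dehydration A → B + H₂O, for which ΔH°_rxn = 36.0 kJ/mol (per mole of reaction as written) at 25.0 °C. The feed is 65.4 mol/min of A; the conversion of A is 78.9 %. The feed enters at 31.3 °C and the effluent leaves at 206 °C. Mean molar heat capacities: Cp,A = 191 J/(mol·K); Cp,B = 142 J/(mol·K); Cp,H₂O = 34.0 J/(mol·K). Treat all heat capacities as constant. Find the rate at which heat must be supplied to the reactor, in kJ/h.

Extent of reaction ξ = 0.789 × 65.4 = 51.601 mol/min
Reaction term: ξ·ΔH°_rxn = 51.601 × 36.0 = 1857.6 kJ/min
Sensible, feed 31.3→25 °C: -78.696 kJ/min
Outlet flows (mol/min): A 13.799, B 51.601, H₂O 51.601
Sensible, products 25→206 °C: 2120.8 kJ/min
Q = ΔH = 3899.8 kJ/min = 64.996 kW
Heat supplied = 233990 kJ/h

Q_in = 234000 kJ/h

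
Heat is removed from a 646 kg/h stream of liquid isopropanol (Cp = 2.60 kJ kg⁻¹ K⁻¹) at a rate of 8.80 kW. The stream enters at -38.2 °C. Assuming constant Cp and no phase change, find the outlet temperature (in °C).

T_out = -57.1 °C

Q = 8.80 kW = 31680 kJ/h
ΔT = Q/(ṁ·Cp) = 31680/(646×2.60) = 18.862 K
T_out = -38.2 − 18.862 = -57.062 °C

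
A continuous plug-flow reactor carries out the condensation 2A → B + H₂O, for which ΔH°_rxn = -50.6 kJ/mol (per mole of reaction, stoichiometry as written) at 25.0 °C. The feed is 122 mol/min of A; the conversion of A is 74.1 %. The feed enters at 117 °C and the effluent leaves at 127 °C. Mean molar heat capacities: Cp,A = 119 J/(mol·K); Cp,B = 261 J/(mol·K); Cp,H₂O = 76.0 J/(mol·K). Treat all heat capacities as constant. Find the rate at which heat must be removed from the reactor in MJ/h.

Q_out = 101 MJ/h

Extent of reaction ξ = 0.741 × 122 / 2 = 45.201 mol/min
Reaction term: ξ·ΔH°_rxn = 45.201 × -50.6 = -2287.2 kJ/min
Sensible, feed 117→25 °C: -1335.7 kJ/min
Outlet flows (mol/min): A 31.598, B 45.201, H₂O 45.201
Sensible, products 25→127 °C: 1937.3 kJ/min
Q = ΔH = -1685.6 kJ/min = -28.093 kW
Heat removed = 101.13 MJ/h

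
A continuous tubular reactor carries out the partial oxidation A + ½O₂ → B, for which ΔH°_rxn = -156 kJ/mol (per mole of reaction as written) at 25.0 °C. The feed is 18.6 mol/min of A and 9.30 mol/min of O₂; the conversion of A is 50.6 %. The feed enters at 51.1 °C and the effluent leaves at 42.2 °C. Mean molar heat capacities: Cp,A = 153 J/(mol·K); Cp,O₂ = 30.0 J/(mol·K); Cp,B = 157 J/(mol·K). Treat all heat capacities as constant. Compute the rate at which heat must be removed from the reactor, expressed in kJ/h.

Q_out = 89900 kJ/h

Extent of reaction ξ = 0.506 × 18.6 = 9.4116 mol/min
Reaction term: ξ·ΔH°_rxn = 9.4116 × -156 = -1468.2 kJ/min
Sensible, feed 51.1→25 °C: -81.557 kJ/min
Outlet flows (mol/min): A 9.1884, O₂ 4.5942, B 9.4116
Sensible, products 25→42.2 °C: 51.966 kJ/min
Q = ΔH = -1497.8 kJ/min = -24.963 kW
Heat removed = 89868 kJ/h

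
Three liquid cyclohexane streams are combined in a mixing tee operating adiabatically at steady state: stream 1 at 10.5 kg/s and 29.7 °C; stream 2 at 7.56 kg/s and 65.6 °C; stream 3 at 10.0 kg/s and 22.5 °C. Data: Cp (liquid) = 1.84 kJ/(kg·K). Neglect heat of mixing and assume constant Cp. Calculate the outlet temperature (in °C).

T_out = 36.8 °C

Energy balance with Q = 0: Σ ṁᵢCp,ᵢ(T_out − Tᵢ) = 0
Σ ṁᵢCp,ᵢTᵢ = 10.5×1.84×29.7 + 7.56×1.84×65.6 + 10.0×1.84×22.5 = 1900.3
Σ ṁᵢCp,ᵢ = 10.5×1.84 + 7.56×1.84 + 10.0×1.84 = 51.63
T_out = 1900.3 / 51.63 = 36.806 °C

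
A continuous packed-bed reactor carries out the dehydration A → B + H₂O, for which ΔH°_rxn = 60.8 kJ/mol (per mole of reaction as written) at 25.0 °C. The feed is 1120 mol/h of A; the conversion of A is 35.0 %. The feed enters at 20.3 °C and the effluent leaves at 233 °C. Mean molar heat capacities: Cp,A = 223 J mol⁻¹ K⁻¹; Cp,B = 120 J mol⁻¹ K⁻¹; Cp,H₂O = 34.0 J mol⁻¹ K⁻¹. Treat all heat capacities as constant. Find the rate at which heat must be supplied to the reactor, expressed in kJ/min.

Extent of reaction ξ = 0.350 × 1120 = 392 mol/h
Reaction term: ξ·ΔH°_rxn = 392 × 60.8 = 23834 kJ/h
Sensible, feed 20.3→25 °C: 1173.9 kJ/h
Outlet flows (mol/h): A 728, B 392, H₂O 392
Sensible, products 25→233 °C: 46324 kJ/h
Q = ΔH = 71332 kJ/h = 19.814 kW
Heat supplied = 1188.9 kJ/min

Q_in = 1190 kJ/min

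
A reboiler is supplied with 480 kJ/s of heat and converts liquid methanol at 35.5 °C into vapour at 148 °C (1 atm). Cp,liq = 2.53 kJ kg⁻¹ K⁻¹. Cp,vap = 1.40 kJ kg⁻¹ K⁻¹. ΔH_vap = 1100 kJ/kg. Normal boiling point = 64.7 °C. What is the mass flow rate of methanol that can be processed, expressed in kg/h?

Δh = 2.53×(64.7−35.5) + 1100 + 1.40×(148−64.7) = 1290.5 kJ/kg
Q = 480 kJ/s = 480 kJ/s = 1.728e+06 kJ/h
ṁ = Q/Δh = 1.728e+06 / 1290.5 = 1339 kg/h

ṁ = 1340 kg/h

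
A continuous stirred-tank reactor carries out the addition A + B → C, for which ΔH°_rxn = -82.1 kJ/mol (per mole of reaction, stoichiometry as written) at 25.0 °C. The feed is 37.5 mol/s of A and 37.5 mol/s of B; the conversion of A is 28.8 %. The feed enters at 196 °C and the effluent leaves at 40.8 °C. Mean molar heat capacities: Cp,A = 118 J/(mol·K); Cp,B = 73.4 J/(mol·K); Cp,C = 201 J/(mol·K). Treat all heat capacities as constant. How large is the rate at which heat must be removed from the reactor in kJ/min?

Extent of reaction ξ = 0.288 × 37.5 = 10.8 mol/s
Reaction term: ξ·ΔH°_rxn = 10.8 × -82.1 = -886.68 kJ/s
Sensible, feed 196→25 °C: -1227.4 kJ/s
Outlet flows (mol/s): A 26.7, B 26.7, C 10.8
Sensible, products 25→40.8 °C: 115.04 kJ/s
Q = ΔH = -1999 kJ/s = -1999 kW
Heat removed = 119940 kJ/min

Q_out = 120000 kJ/min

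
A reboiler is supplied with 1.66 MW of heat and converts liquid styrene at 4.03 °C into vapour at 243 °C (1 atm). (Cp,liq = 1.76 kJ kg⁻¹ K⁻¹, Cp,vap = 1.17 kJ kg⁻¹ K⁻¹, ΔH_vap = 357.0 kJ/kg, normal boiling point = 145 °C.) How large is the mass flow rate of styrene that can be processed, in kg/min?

Δh = 1.76×(145−4.03) + 357.0 + 1.17×(243−145) = 719.77 kJ/kg
Q = 1.66 MW = 1660 kJ/s = 99600 kJ/min
ṁ = Q/Δh = 99600 / 719.77 = 138.38 kg/min

ṁ = 138 kg/min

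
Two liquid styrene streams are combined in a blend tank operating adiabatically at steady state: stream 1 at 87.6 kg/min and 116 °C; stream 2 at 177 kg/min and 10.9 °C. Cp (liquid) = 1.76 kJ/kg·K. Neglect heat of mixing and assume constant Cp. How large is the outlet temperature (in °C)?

No heat crosses the boundary, so H_out = H_in.
Σ ṁᵢCp,ᵢTᵢ = 87.6×1.76×116 + 177×1.76×10.9 = 21280
Σ ṁᵢCp,ᵢ = 87.6×1.76 + 177×1.76 = 465.7
T_out = 21280 / 465.7 = 45.695 °C

T_out = 45.7 °C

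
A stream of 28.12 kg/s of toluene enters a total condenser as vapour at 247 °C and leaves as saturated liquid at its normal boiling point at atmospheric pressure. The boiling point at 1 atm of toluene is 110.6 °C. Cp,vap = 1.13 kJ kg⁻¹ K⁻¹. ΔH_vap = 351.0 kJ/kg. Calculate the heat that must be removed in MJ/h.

vapour 247→110.6 °C: -154.13 kJ/kg
condensation at 110.6 °C: -351 kJ/kg
Δh = -154.13 + -351 = -505.13 kJ/kg
Q = ṁ·Δh = 28.12 kg/s × -505.13 kJ/kg = -14204 kJ/s
|Q| = 14204 kW = 51136 MJ/h

Q_c = 51100 MJ/h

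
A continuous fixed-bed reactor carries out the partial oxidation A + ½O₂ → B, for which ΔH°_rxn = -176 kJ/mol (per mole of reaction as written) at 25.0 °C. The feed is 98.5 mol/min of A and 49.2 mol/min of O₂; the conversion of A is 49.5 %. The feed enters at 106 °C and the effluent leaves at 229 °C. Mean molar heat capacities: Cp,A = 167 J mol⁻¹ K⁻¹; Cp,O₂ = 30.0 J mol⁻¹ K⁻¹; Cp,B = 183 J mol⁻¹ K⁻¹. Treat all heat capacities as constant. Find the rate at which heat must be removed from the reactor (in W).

Extent of reaction ξ = 0.495 × 98.5 = 48.758 mol/min
Reaction term: ξ·ΔH°_rxn = 48.758 × -176 = -8581.3 kJ/min
Sensible, feed 106→25 °C: -1452 kJ/min
Outlet flows (mol/min): A 49.742, O₂ 24.821, B 48.758
Sensible, products 25→229 °C: 3666.7 kJ/min
Q = ΔH = -6366.5 kJ/min = -106.11 kW
Heat removed = 106110 W

Q_out = 106000 W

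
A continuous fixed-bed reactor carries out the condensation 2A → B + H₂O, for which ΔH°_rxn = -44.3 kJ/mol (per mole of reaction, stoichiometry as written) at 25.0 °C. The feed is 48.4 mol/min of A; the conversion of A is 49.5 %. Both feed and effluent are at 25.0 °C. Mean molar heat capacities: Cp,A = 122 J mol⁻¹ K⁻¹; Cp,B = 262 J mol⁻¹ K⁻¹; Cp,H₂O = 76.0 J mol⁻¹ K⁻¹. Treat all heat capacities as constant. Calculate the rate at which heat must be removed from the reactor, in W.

Extent of reaction ξ = 0.495 × 48.4 / 2 = 11.979 mol/min
Reaction term: ξ·ΔH°_rxn = 11.979 × -44.3 = -530.67 kJ/min
Q = ΔH = -530.67 kJ/min = -8.8445 kW
Heat removed = 8844.5 W

Q_out = 8840 W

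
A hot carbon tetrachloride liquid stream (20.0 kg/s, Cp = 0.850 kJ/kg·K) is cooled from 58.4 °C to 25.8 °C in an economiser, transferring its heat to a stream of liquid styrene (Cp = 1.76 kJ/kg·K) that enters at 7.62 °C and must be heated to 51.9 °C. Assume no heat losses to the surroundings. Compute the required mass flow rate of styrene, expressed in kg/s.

ṁ_c = 7.11 kg/s

Heat released by hot stream: Q = 20.0 × 0.850 × (58.4 − 25.8) = 554.2 kJ/s
Energy balance on cold side (adiabatic exchanger): Q = ṁ_c·Cp_c·(T_c,out − T_c,in)
ṁ_c = 554.2 / [1.76 × (51.9 − 7.62)] = 7.1113 kg/s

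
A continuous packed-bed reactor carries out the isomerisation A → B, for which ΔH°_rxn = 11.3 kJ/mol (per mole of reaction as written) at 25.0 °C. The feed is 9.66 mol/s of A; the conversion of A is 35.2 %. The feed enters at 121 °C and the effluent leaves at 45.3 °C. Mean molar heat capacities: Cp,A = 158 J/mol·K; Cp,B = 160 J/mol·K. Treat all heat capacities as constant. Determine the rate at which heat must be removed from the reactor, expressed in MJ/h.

Q_out = 277 MJ/h

Extent of reaction ξ = 0.352 × 9.66 = 3.4003 mol/s
Reaction term: ξ·ΔH°_rxn = 3.4003 × 11.3 = 38.424 kJ/s
Sensible, feed 121→25 °C: -146.52 kJ/s
Outlet flows (mol/s): A 6.2597, B 3.4003
Sensible, products 25→45.3 °C: 31.122 kJ/s
Q = ΔH = -76.978 kJ/s = -76.978 kW
Heat removed = 277.12 MJ/h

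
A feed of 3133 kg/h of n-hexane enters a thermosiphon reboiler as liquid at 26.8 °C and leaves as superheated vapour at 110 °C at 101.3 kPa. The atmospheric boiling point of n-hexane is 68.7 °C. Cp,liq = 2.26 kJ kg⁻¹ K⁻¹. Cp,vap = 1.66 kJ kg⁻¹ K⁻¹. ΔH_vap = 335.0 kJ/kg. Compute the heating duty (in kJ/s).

Q = 434 kJ/s

liquid 26.8→68.7 °C: 94.694 kJ/kg
vaporisation at 68.7 °C: 335 kJ/kg
vapour 68.7→110 °C: 68.558 kJ/kg
Δh = 94.694 + 335 + 68.558 = 498.25 kJ/kg
Q = ṁ·Δh = 3133 kg/h × 498.25 kJ/kg = 1.561e+06 kJ/h
|Q| = 433.62 kW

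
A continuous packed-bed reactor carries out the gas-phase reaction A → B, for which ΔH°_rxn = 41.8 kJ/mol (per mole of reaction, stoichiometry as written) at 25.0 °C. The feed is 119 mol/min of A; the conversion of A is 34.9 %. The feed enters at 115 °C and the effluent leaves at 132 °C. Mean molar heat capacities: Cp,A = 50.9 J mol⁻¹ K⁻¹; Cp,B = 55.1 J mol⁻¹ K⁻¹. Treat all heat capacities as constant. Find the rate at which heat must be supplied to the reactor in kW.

Extent of reaction ξ = 0.349 × 119 = 41.531 mol/min
Reaction term: ξ·ΔH°_rxn = 41.531 × 41.8 = 1736 kJ/min
Sensible, feed 115→25 °C: -545.14 kJ/min
Outlet flows (mol/min): A 77.469, B 41.531
Sensible, products 25→132 °C: 666.77 kJ/min
Q = ΔH = 1857.6 kJ/min = 30.961 kW
Heat supplied = 30.961 kW

Q_in = 31.0 kW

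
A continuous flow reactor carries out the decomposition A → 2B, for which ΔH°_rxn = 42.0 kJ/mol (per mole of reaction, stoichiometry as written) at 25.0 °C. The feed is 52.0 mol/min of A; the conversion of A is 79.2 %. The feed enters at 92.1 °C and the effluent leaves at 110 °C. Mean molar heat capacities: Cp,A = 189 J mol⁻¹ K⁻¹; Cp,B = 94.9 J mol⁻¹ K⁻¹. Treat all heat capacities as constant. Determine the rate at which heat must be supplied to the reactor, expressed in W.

Extent of reaction ξ = 0.792 × 52.0 = 41.184 mol/min
Reaction term: ξ·ΔH°_rxn = 41.184 × 42.0 = 1729.7 kJ/min
Sensible, feed 92.1→25 °C: -659.46 kJ/min
Outlet flows (mol/min): A 10.816, B 82.368
Sensible, products 25→110 °C: 838.18 kJ/min
Q = ΔH = 1908.4 kJ/min = 31.807 kW
Heat supplied = 31807 W

Q_in = 31800 W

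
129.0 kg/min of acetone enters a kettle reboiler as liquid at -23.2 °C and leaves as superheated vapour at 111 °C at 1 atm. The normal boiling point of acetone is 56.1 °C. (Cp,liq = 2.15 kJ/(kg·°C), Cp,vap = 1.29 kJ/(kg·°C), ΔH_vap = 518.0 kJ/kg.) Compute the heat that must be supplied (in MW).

Q = 1.63 MW

liquid -23.2→56.1 °C: 170.49 kJ/kg
vaporisation at 56.1 °C: 518 kJ/kg
vapour 56.1→111 °C: 70.821 kJ/kg
Δh = 170.49 + 518 + 70.821 = 759.32 kJ/kg
Q = ṁ·Δh = 129.0 kg/min × 759.32 kJ/kg = 97952 kJ/min
|Q| = 1632.5 kW = 1.6325 MW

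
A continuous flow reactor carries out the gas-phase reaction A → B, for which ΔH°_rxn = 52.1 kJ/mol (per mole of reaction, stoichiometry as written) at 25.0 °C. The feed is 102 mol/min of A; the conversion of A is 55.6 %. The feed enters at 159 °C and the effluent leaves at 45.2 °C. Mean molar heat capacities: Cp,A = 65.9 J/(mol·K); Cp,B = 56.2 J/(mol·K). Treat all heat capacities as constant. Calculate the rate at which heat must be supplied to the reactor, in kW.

Q_in = 36.3 kW

Extent of reaction ξ = 0.556 × 102 = 56.712 mol/min
Reaction term: ξ·ΔH°_rxn = 56.712 × 52.1 = 2954.7 kJ/min
Sensible, feed 159→25 °C: -900.72 kJ/min
Outlet flows (mol/min): A 45.288, B 56.712
Sensible, products 25→45.2 °C: 124.67 kJ/min
Q = ΔH = 2178.6 kJ/min = 36.311 kW
Heat supplied = 36.311 kW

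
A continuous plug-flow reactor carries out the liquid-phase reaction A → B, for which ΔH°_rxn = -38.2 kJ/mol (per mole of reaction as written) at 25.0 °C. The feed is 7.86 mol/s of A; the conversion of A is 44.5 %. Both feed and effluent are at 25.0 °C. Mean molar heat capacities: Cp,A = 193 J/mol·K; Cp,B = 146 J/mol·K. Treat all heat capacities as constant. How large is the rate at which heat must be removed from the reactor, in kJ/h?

Q_out = 481000 kJ/h

Extent of reaction ξ = 0.445 × 7.86 = 3.4977 mol/s
Reaction term: ξ·ΔH°_rxn = 3.4977 × -38.2 = -133.61 kJ/s
Q = ΔH = -133.61 kJ/s = -133.61 kW
Heat removed = 481000 kJ/h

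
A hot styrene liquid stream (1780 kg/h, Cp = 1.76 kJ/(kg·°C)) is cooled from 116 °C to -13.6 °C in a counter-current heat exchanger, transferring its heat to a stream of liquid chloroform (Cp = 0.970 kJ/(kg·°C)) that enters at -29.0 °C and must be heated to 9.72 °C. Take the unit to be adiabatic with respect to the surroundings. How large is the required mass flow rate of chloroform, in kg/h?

Heat released by hot stream: Q = 1780 × 1.76 × (116 − -13.6) = 406010 kJ/h
Energy balance on cold side (adiabatic exchanger): Q = ṁ_c·Cp_c·(T_c,out − T_c,in)
ṁ_c = 406010 / [0.970 × (9.72 − -29.0)] = 10810 kg/h

ṁ_c = 10800 kg/h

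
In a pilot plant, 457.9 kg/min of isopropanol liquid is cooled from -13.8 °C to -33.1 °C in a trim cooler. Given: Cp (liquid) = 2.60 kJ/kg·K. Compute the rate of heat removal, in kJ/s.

Q = ṁ·Cp·ΔT = 457.9 × 2.60 × (-33.1 − -13.8) = -22977 kJ/min
Converting: 22977 / 60 s = 382.96 kW

Q_c = 383 kJ/s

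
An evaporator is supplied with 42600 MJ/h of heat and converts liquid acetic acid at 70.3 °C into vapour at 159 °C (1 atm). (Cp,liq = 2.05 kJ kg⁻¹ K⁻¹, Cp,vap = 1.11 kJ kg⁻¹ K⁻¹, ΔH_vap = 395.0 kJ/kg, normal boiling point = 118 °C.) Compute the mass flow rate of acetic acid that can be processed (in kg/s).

ṁ = 22.0 kg/s

Δh = 2.05×(118−70.3) + 395.0 + 1.11×(159−118) = 538.29 kJ/kg
Q = 42600 MJ/h = 11833 kJ/s = 11833 kJ/s
ṁ = Q/Δh = 11833 / 538.29 = 21.983 kg/s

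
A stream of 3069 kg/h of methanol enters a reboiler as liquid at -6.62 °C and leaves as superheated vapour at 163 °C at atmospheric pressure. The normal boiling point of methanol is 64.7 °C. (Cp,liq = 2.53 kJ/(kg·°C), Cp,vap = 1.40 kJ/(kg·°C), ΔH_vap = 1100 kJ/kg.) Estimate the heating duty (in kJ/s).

liquid -6.62→64.7 °C: 180.44 kJ/kg
vaporisation at 64.7 °C: 1100 kJ/kg
vapour 64.7→163 °C: 137.62 kJ/kg
Δh = 180.44 + 1100 + 137.62 = 1418.1 kJ/kg
Q = ṁ·Δh = 3069 kg/h × 1418.1 kJ/kg = 4.352e+06 kJ/h
|Q| = 1208.9 kW

Q = 1210 kJ/s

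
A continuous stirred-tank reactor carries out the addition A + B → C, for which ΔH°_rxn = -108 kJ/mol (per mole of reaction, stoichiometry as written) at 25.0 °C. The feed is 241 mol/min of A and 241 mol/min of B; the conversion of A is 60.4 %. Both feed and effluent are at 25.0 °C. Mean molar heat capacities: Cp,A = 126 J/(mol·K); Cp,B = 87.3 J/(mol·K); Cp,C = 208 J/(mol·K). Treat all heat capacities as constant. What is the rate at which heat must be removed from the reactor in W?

Q_out = 262000 W

Extent of reaction ξ = 0.604 × 241 = 145.56 mol/min
Reaction term: ξ·ΔH°_rxn = 145.56 × -108 = -15721 kJ/min
Q = ΔH = -15721 kJ/min = -262.02 kW
Heat removed = 262020 W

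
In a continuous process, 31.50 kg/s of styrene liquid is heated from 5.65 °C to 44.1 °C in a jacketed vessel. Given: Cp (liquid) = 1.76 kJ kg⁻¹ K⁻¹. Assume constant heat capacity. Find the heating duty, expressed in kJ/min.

Q = 128000 kJ/min

Q = ṁ·Cp·ΔT = 31.50 × 1.76 × (44.1 − 5.65) = 2131.7 kJ/s
Heating duty = 127900 kJ/min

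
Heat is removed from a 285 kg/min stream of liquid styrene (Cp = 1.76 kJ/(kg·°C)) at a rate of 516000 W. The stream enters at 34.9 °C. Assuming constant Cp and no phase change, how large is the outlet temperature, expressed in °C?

T_out = -26.8 °C

Q = 516000 W = 30960 kJ/min
ΔT = Q/(ṁ·Cp) = 30960/(285×1.76) = 61.722 K
T_out = 34.9 − 61.722 = -26.822 °C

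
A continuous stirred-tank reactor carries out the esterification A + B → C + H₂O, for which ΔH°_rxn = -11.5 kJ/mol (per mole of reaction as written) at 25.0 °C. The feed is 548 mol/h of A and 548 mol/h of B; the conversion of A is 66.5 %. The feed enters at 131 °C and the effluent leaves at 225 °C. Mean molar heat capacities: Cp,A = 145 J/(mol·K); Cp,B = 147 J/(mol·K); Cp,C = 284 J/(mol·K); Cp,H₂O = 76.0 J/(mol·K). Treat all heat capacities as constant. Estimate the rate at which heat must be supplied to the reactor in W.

Q_in = 4390 W

Extent of reaction ξ = 0.665 × 548 = 364.42 mol/h
Reaction term: ξ·ΔH°_rxn = 364.42 × -11.5 = -4190.8 kJ/h
Sensible, feed 131→25 °C: -16962 kJ/h
Outlet flows (mol/h): A 183.58, B 183.58, C 364.42, H₂O 364.42
Sensible, products 25→225 °C: 36959 kJ/h
Q = ΔH = 15807 kJ/h = 4.3908 kW
Heat supplied = 4390.8 W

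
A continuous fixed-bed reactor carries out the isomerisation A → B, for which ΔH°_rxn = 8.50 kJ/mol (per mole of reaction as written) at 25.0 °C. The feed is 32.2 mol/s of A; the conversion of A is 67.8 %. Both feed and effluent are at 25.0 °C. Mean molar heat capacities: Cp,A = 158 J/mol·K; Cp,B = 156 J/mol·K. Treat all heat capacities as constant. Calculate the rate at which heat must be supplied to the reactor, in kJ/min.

Extent of reaction ξ = 0.678 × 32.2 = 21.832 mol/s
Reaction term: ξ·ΔH°_rxn = 21.832 × 8.50 = 185.57 kJ/s
Q = ΔH = 185.57 kJ/s = 185.57 kW
Heat supplied = 11134 kJ/min

Q_in = 11100 kJ/min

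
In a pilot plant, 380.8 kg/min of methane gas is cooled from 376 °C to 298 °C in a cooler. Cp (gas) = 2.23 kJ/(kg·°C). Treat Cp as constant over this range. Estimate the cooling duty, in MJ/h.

Q_c = 3970 MJ/h

Q = ṁ·Cp·ΔT = 380.8 × 2.23 × (298 − 376) = -66236 kJ/min
Converting: 66236 / 60 s = 1103.9 kW
Cooling duty = 3974.2 MJ/h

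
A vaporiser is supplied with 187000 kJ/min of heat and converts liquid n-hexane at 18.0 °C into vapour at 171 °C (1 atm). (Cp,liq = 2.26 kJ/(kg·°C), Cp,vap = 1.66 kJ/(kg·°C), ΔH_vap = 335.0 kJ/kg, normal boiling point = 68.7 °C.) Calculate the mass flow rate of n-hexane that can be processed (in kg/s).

Δh = 2.26×(68.7−18.0) + 335.0 + 1.66×(171−68.7) = 619.4 kJ/kg
Q = 187000 kJ/min = 3116.7 kJ/s = 3116.7 kJ/s
ṁ = Q/Δh = 3116.7 / 619.4 = 5.0318 kg/s

ṁ = 5.03 kg/s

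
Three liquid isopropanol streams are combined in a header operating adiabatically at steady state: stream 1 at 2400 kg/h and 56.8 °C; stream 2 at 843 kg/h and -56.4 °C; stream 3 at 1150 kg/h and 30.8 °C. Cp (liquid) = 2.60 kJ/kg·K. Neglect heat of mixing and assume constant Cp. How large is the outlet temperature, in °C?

T_out = 28.3 °C

Energy balance with Q = 0: Σ ṁᵢCp,ᵢ(T_out − Tᵢ) = 0
T_out = Σ ṁᵢCp,ᵢTᵢ / Σ ṁᵢCp,ᵢ
      = 322910 / 11422 = 28.271 °C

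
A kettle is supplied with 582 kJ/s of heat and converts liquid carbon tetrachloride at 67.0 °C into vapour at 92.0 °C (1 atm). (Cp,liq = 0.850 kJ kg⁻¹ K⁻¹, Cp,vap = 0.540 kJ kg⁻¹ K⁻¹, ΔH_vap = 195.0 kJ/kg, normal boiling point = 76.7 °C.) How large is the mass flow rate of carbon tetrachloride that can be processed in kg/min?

ṁ = 165 kg/min

Δh = 0.850×(76.7−67.0) + 195.0 + 0.540×(92.0−76.7) = 211.51 kJ/kg
Q = 582 kJ/s = 582 kJ/s = 34920 kJ/min
ṁ = Q/Δh = 34920 / 211.51 = 165.1 kg/min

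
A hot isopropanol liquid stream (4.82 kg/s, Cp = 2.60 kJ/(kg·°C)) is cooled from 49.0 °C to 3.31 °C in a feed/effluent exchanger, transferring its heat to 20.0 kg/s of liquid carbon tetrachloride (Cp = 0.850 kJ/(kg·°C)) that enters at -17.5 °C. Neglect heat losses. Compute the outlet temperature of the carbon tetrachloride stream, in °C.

T_c,out = 16.2 °C

Heat released by hot stream: Q = 4.82 × 2.60 × (49.0 − 3.31) = 572.59 kJ/s
Energy balance on cold side (adiabatic exchanger): Q = ṁ_c·Cp_c·(T_c,out − T_c,in)
T_c,out = -17.5 + 572.59/(20.0 × 0.850) = 16.182 °C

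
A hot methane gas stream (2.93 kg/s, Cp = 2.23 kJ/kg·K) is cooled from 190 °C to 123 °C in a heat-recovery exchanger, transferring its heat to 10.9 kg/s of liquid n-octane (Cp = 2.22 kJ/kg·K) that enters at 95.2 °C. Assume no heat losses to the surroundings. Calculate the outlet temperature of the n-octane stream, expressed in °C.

T_c,out = 113 °C

Heat released by hot stream: Q = 2.93 × 2.23 × (190 − 123) = 437.77 kJ/s
Energy balance on cold side (adiabatic exchanger): Q = ṁ_c·Cp_c·(T_c,out − T_c,in)
T_c,out = 95.2 + 437.77/(10.9 × 2.22) = 113.29 °C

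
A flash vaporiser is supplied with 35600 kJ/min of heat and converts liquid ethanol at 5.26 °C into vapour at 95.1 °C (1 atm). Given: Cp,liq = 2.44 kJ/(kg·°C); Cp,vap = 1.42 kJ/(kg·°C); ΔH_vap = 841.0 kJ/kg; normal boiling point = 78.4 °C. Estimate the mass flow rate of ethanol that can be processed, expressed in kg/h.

ṁ = 2050 kg/h

Δh = 2.44×(78.4−5.26) + 841.0 + 1.42×(95.1−78.4) = 1043.2 kJ/kg
Q = 35600 kJ/min = 593.33 kJ/s = 2.136e+06 kJ/h
ṁ = Q/Δh = 2.136e+06 / 1043.2 = 2047.6 kg/h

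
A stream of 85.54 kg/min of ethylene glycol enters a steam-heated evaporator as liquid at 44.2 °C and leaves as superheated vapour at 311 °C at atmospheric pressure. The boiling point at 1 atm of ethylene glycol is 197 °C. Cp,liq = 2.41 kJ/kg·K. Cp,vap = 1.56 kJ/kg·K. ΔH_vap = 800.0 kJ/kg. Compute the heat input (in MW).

Q = 1.92 MW

liquid 44.2→197 °C: 368.25 kJ/kg
vaporisation at 197 °C: 800 kJ/kg
vapour 197→311 °C: 177.84 kJ/kg
Δh = 368.25 + 800 + 177.84 = 1346.1 kJ/kg
Q = ṁ·Δh = 85.54 kg/min × 1346.1 kJ/kg = 115140 kJ/min
|Q| = 1919.1 kW = 1.9191 MW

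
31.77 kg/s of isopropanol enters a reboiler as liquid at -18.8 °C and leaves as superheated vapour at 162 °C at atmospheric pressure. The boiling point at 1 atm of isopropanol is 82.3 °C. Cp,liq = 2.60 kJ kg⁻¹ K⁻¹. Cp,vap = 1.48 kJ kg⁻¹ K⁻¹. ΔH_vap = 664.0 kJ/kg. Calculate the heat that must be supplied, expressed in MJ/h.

Q = 119000 MJ/h

liquid -18.8→82.3 °C: 262.86 kJ/kg
vaporisation at 82.3 °C: 664 kJ/kg
vapour 82.3→162 °C: 117.96 kJ/kg
Δh = 262.86 + 664 + 117.96 = 1044.8 kJ/kg
Q = ṁ·Δh = 31.77 kg/s × 1044.8 kJ/kg = 33194 kJ/s
|Q| = 33194 kW = 119500 MJ/h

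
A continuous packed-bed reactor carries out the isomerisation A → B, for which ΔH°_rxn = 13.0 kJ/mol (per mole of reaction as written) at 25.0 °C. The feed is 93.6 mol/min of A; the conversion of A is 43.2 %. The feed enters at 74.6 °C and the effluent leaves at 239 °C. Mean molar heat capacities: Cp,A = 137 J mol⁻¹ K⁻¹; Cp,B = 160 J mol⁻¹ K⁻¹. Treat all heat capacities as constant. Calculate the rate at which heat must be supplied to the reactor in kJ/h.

Extent of reaction ξ = 0.432 × 93.6 = 40.435 mol/min
Reaction term: ξ·ΔH°_rxn = 40.435 × 13.0 = 525.66 kJ/min
Sensible, feed 74.6→25 °C: -636.03 kJ/min
Outlet flows (mol/min): A 53.165, B 40.435
Sensible, products 25→239 °C: 2943.2 kJ/min
Q = ΔH = 2832.8 kJ/min = 47.214 kW
Heat supplied = 169970 kJ/h

Q_in = 170000 kJ/h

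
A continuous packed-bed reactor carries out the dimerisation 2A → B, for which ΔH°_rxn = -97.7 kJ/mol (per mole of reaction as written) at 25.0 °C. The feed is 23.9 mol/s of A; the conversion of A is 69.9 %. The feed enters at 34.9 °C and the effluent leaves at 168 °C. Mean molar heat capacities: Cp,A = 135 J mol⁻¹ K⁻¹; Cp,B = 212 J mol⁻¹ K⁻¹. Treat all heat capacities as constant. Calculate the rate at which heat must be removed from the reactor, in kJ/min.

Extent of reaction ξ = 0.699 × 23.9 / 2 = 8.353 mol/s
Reaction term: ξ·ΔH°_rxn = 8.353 × -97.7 = -816.09 kJ/s
Sensible, feed 34.9→25 °C: -31.942 kJ/s
Outlet flows (mol/s): A 7.1939, B 8.353
Sensible, products 25→168 °C: 392.11 kJ/s
Q = ΔH = -455.93 kJ/s = -455.93 kW
Heat removed = 27356 kJ/min

Q_out = 27400 kJ/min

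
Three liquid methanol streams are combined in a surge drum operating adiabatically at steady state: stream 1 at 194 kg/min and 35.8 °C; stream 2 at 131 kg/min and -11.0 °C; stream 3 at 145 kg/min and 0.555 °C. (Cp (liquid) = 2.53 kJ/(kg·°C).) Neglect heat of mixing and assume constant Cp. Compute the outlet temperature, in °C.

Adiabatic, steady state ⇒ Σ ṁᵢCp,ᵢ(T_out − Tᵢ) = 0
Σ ṁᵢCp,ᵢTᵢ = 194×2.53×35.8 + 131×2.53×-11.0 + 145×2.53×0.555 = 14129
Σ ṁᵢCp,ᵢ = 194×2.53 + 131×2.53 + 145×2.53 = 1189.1
T_out = 14129 / 1189.1 = 11.882 °C

T_out = 11.9 °C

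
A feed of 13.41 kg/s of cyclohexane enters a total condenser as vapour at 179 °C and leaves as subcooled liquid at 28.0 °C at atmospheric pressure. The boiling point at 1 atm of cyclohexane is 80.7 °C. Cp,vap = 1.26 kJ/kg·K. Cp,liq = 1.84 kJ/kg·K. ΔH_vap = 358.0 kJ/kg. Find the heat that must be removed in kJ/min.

Q_c = 466000 kJ/min

vapour 179→80.7 °C: -123.86 kJ/kg
condensation at 80.7 °C: -358 kJ/kg
liquid 80.7→28.0 °C: -96.968 kJ/kg
Δh = -123.86 + -358 + -96.968 = -578.83 kJ/kg
Q = ṁ·Δh = 13.41 kg/s × -578.83 kJ/kg = -7762.1 kJ/s
|Q| = 7762.1 kW = 465720 kJ/min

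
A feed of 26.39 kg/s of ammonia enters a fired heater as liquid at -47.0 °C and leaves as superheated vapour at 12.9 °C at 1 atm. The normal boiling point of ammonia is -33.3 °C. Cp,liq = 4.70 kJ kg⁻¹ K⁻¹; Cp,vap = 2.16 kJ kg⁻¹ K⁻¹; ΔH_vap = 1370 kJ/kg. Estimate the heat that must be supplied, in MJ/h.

liquid -47.0→-33.3 °C: 64.39 kJ/kg
vaporisation at -33.3 °C: 1370 kJ/kg
vapour -33.3→12.9 °C: 99.792 kJ/kg
Δh = 64.39 + 1370 + 99.792 = 1534.2 kJ/kg
Q = ṁ·Δh = 26.39 kg/s × 1534.2 kJ/kg = 40487 kJ/s
|Q| = 40487 kW = 145750 MJ/h

Q = 146000 MJ/h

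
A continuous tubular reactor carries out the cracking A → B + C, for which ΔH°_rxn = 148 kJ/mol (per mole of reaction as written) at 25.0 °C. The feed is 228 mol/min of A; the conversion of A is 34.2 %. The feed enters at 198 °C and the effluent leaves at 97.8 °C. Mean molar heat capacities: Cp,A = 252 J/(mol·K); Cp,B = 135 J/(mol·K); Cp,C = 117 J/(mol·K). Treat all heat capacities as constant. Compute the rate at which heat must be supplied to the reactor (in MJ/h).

Q_in = 347 MJ/h

Extent of reaction ξ = 0.342 × 228 = 77.976 mol/min
Reaction term: ξ·ΔH°_rxn = 77.976 × 148 = 11540 kJ/min
Sensible, feed 198→25 °C: -9939.9 kJ/min
Outlet flows (mol/min): A 150.02, B 77.976, C 77.976
Sensible, products 25→97.8 °C: 4182.8 kJ/min
Q = ΔH = 5783.4 kJ/min = 96.389 kW
Heat supplied = 347 MJ/h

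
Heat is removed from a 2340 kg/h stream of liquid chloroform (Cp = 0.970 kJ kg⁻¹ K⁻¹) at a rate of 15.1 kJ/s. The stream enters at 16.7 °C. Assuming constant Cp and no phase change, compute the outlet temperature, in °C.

T_out = -7.25 °C

Q = 15.1 kJ/s = 54360 kJ/h
ΔT = Q/(ṁ·Cp) = 54360/(2340×0.970) = 23.949 K
T_out = 16.7 − 23.949 = -7.2492 °C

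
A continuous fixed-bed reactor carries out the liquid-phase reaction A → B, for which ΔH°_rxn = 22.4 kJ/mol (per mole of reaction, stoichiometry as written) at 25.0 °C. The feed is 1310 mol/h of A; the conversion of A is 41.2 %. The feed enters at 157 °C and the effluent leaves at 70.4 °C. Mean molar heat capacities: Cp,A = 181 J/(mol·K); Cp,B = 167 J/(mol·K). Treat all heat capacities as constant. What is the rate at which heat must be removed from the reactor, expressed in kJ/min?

Q_out = 146 kJ/min

Extent of reaction ξ = 0.412 × 1310 = 539.72 mol/h
Reaction term: ξ·ΔH°_rxn = 539.72 × 22.4 = 12090 kJ/h
Sensible, feed 157→25 °C: -31299 kJ/h
Outlet flows (mol/h): A 770.28, B 539.72
Sensible, products 25→70.4 °C: 10422 kJ/h
Q = ΔH = -8787 kJ/h = -2.4408 kW
Heat removed = 146.45 kJ/min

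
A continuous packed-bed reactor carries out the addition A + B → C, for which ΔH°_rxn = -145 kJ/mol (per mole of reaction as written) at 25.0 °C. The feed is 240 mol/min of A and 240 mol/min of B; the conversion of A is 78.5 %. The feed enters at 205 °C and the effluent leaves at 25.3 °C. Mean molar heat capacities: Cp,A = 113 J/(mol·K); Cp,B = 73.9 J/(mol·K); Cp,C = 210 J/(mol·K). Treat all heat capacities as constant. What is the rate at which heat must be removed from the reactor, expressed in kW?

Extent of reaction ξ = 0.785 × 240 = 188.4 mol/min
Reaction term: ξ·ΔH°_rxn = 188.4 × -145 = -27318 kJ/min
Sensible, feed 205→25 °C: -8074.1 kJ/min
Outlet flows (mol/min): A 51.6, B 51.6, C 188.4
Sensible, products 25→25.3 °C: 14.762 kJ/min
Q = ΔH = -35377 kJ/min = -589.62 kW
Heat removed = 589.62 kW

Q_out = 590 kW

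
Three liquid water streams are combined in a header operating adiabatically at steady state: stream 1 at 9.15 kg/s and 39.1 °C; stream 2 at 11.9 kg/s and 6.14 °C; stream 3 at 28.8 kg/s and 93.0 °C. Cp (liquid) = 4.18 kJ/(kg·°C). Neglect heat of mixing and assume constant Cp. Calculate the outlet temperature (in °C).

Adiabatic, steady state ⇒ Σ ṁᵢCp,ᵢ(T_out − Tᵢ) = 0
T_out = Σ ṁᵢCp,ᵢTᵢ / Σ ṁᵢCp,ᵢ
      = 12997 / 208.37 = 62.372 °C

T_out = 62.4 °C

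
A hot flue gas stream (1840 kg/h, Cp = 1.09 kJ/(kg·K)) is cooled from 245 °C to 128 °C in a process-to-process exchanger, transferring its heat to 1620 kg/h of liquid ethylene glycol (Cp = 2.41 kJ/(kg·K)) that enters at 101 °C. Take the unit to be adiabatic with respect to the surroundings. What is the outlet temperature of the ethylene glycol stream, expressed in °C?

T_c,out = 161 °C

Heat released by hot stream: Q = 1840 × 1.09 × (245 − 128) = 234660 kJ/h
Energy balance on cold side (adiabatic exchanger): Q = ṁ_c·Cp_c·(T_c,out − T_c,in)
T_c,out = 101 + 234660/(1620 × 2.41) = 161.1 °C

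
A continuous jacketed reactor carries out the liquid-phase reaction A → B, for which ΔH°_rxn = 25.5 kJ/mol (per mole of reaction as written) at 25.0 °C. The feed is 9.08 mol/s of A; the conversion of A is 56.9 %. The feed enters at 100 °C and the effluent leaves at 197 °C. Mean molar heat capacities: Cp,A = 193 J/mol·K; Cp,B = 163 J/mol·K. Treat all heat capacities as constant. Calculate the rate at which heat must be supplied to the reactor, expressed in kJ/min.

Q_in = 16500 kJ/min

Extent of reaction ξ = 0.569 × 9.08 = 5.1665 mol/s
Reaction term: ξ·ΔH°_rxn = 5.1665 × 25.5 = 131.75 kJ/s
Sensible, feed 100→25 °C: -131.43 kJ/s
Outlet flows (mol/s): A 3.9135, B 5.1665
Sensible, products 25→197 °C: 274.76 kJ/s
Q = ΔH = 275.07 kJ/s = 275.07 kW
Heat supplied = 16504 kJ/min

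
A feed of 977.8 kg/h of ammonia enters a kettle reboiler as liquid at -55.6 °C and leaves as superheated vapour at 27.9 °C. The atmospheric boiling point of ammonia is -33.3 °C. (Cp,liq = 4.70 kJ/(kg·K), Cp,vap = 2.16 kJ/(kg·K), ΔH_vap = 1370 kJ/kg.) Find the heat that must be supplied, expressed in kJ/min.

liquid -55.6→-33.3 °C: 104.81 kJ/kg
vaporisation at -33.3 °C: 1370 kJ/kg
vapour -33.3→27.9 °C: 132.19 kJ/kg
Δh = 104.81 + 1370 + 132.19 = 1607 kJ/kg
Q = ṁ·Δh = 977.8 kg/h × 1607 kJ/kg = 1.5713e+06 kJ/h
|Q| = 436.48 kW = 26189 kJ/min

Q = 26200 kJ/min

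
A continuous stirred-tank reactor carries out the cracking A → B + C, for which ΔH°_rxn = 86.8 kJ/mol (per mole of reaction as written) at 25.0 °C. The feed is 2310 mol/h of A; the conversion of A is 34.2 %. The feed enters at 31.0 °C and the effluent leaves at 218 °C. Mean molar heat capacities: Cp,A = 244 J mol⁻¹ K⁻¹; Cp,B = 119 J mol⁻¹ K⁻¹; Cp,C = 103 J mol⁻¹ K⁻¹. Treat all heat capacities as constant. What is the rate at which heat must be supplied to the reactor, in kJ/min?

Q_in = 2840 kJ/min

Extent of reaction ξ = 0.342 × 2310 = 790.02 mol/h
Reaction term: ξ·ΔH°_rxn = 790.02 × 86.8 = 68574 kJ/h
Sensible, feed 31.0→25 °C: -3381.8 kJ/h
Outlet flows (mol/h): A 1520, B 790.02, C 790.02
Sensible, products 25→218 °C: 105430 kJ/h
Q = ΔH = 170620 kJ/h = 47.394 kW
Heat supplied = 2843.7 kJ/min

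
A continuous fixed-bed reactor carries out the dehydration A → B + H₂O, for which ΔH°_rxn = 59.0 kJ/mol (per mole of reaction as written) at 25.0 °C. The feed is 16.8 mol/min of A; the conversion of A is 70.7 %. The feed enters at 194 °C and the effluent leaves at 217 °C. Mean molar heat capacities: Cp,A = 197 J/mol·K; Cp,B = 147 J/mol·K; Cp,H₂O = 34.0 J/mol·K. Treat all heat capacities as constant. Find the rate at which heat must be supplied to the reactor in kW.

Q_in = 12.3 kW

Extent of reaction ξ = 0.707 × 16.8 = 11.878 mol/min
Reaction term: ξ·ΔH°_rxn = 11.878 × 59.0 = 700.78 kJ/min
Sensible, feed 194→25 °C: -559.32 kJ/min
Outlet flows (mol/min): A 4.9224, B 11.878, H₂O 11.878
Sensible, products 25→217 °C: 598.96 kJ/min
Q = ΔH = 740.41 kJ/min = 12.34 kW
Heat supplied = 12.34 kW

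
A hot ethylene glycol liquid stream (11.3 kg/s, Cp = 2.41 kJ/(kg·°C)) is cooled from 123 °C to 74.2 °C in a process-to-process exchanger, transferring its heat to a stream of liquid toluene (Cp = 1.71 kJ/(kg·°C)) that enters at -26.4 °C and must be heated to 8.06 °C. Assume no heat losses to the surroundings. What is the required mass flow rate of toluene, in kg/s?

ṁ_c = 22.6 kg/s

Heat released by hot stream: Q = 11.3 × 2.41 × (123 − 74.2) = 1329 kJ/s
Energy balance on cold side (adiabatic exchanger): Q = ṁ_c·Cp_c·(T_c,out − T_c,in)
ṁ_c = 1329 / [1.71 × (8.06 − -26.4)] = 22.553 kg/s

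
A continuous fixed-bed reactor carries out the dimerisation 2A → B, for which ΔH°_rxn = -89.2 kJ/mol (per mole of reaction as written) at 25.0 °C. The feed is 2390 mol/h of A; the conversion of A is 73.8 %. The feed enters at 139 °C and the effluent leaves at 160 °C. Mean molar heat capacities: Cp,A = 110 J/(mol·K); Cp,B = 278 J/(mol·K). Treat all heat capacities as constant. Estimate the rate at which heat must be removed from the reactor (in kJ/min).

Extent of reaction ξ = 0.738 × 2390 / 2 = 881.91 mol/h
Reaction term: ξ·ΔH°_rxn = 881.91 × -89.2 = -78666 kJ/h
Sensible, feed 139→25 °C: -29971 kJ/h
Outlet flows (mol/h): A 626.18, B 881.91
Sensible, products 25→160 °C: 42397 kJ/h
Q = ΔH = -66240 kJ/h = -18.4 kW
Heat removed = 1104 kJ/min

Q_out = 1100 kJ/min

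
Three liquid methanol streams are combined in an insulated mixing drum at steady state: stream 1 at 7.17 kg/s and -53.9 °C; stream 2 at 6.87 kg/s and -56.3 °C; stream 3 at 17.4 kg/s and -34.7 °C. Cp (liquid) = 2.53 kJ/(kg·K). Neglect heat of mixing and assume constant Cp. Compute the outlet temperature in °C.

T_out = -43.8 °C

No heat crosses the boundary, so H_out = H_in.
T_out = Σ ṁᵢCp,ᵢTᵢ / Σ ṁᵢCp,ᵢ
      = -3483.9 / 79.543 = -43.798 °C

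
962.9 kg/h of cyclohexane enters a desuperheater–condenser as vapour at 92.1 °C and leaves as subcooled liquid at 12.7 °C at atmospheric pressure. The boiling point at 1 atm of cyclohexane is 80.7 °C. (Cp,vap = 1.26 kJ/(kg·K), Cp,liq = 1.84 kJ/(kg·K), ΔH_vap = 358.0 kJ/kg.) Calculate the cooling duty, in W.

vapour 92.1→80.7 °C: -14.364 kJ/kg
condensation at 80.7 °C: -358 kJ/kg
liquid 80.7→12.7 °C: -125.12 kJ/kg
Δh = -14.364 + -358 + -125.12 = -497.48 kJ/kg
Q = ṁ·Δh = 962.9 kg/h × -497.48 kJ/kg = -479030 kJ/h
|Q| = 133.06 kW = 133060 W

Q_c = 133000 W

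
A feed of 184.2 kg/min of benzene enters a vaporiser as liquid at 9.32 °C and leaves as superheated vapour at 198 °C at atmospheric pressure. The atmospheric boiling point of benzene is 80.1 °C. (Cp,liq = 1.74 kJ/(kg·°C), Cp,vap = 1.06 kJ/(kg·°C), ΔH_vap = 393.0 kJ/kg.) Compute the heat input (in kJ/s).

liquid 9.32→80.1 °C: 123.16 kJ/kg
vaporisation at 80.1 °C: 393 kJ/kg
vapour 80.1→198 °C: 124.97 kJ/kg
Δh = 123.16 + 393 + 124.97 = 641.13 kJ/kg
Q = ṁ·Δh = 184.2 kg/min × 641.13 kJ/kg = 118100 kJ/min
|Q| = 1968.3 kW

Q = 1970 kJ/s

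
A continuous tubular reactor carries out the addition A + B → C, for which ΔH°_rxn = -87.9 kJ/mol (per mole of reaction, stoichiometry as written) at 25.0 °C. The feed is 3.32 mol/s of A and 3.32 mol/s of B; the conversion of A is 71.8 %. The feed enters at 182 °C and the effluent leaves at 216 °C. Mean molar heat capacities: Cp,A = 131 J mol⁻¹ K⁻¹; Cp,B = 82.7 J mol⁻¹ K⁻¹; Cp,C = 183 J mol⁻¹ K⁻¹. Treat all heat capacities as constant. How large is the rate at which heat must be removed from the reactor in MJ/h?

Q_out = 718 MJ/h

Extent of reaction ξ = 0.718 × 3.32 = 2.3838 mol/s
Reaction term: ξ·ΔH°_rxn = 2.3838 × -87.9 = -209.53 kJ/s
Sensible, feed 182→25 °C: -111.39 kJ/s
Outlet flows (mol/s): A 0.93624, B 0.93624, C 2.3838
Sensible, products 25→216 °C: 121.53 kJ/s
Q = ΔH = -199.39 kJ/s = -199.39 kW
Heat removed = 717.8 MJ/h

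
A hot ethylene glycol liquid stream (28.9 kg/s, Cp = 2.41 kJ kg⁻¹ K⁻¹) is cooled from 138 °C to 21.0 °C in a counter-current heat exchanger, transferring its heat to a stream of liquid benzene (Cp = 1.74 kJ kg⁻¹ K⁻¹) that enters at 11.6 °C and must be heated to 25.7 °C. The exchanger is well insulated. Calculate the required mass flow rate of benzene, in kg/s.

ṁ_c = 332 kg/s

Heat released by hot stream: Q = 28.9 × 2.41 × (138 − 21.0) = 8148.9 kJ/s
Energy balance on cold side (adiabatic exchanger): Q = ṁ_c·Cp_c·(T_c,out − T_c,in)
ṁ_c = 8148.9 / [1.74 × (25.7 − 11.6)] = 332.15 kg/s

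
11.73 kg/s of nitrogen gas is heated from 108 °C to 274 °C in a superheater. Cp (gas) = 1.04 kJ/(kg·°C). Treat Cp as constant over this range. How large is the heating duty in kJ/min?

Q = 122000 kJ/min

Q = ṁ·Cp·ΔT = 11.73 × 1.04 × (274 − 108) = 2025.1 kJ/s
Heating duty = 121500 kJ/min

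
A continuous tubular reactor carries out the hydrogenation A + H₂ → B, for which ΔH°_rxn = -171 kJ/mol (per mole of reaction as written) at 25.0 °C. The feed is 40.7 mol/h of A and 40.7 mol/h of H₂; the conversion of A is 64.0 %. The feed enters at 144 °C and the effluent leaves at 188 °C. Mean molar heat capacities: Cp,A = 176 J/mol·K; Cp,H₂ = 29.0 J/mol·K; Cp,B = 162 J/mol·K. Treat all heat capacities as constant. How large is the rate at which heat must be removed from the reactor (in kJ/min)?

Q_out = 71.2 kJ/min

Extent of reaction ξ = 0.640 × 40.7 = 26.048 mol/h
Reaction term: ξ·ΔH°_rxn = 26.048 × -171 = -4454.2 kJ/h
Sensible, feed 144→25 °C: -992.88 kJ/h
Outlet flows (mol/h): A 14.652, H₂ 14.652, B 26.048
Sensible, products 25→188 °C: 1177.4 kJ/h
Q = ΔH = -4269.7 kJ/h = -1.186 kW
Heat removed = 71.161 kJ/min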